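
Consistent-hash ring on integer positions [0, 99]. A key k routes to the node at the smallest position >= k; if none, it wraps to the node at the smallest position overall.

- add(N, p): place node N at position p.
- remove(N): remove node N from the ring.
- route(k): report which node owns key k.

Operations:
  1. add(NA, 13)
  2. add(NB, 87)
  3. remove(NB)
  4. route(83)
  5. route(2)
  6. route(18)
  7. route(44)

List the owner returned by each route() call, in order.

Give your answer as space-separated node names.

Answer: NA NA NA NA

Derivation:
Op 1: add NA@13 -> ring=[13:NA]
Op 2: add NB@87 -> ring=[13:NA,87:NB]
Op 3: remove NB -> ring=[13:NA]
Op 4: route key 83: none >= 83, wrap to smallest pos 13 -> NA
Op 5: route key 2: smallest pos >= 2 is 13 -> NA
Op 6: route key 18: none >= 18, wrap to smallest pos 13 -> NA
Op 7: route key 44: none >= 44, wrap to smallest pos 13 -> NA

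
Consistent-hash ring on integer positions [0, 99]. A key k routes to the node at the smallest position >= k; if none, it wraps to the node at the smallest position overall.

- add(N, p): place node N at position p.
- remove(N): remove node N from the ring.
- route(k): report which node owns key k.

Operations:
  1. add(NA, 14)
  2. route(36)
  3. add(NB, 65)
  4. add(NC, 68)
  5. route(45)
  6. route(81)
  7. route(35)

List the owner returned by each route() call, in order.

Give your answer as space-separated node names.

Op 1: add NA@14 -> ring=[14:NA]
Op 2: route key 36: none >= 36, wrap to smallest pos 14 -> NA
Op 3: add NB@65 -> ring=[14:NA,65:NB]
Op 4: add NC@68 -> ring=[14:NA,65:NB,68:NC]
Op 5: route key 45: smallest pos >= 45 is 65 -> NB
Op 6: route key 81: none >= 81, wrap to smallest pos 14 -> NA
Op 7: route key 35: smallest pos >= 35 is 65 -> NB

Answer: NA NB NA NB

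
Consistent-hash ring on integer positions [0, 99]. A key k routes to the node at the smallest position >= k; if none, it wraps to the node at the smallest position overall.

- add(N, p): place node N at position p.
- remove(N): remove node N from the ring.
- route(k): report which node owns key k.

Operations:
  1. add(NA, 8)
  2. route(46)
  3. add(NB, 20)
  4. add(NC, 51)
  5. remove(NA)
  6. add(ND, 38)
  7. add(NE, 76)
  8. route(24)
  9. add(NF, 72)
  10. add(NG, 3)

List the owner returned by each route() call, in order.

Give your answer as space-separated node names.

Answer: NA ND

Derivation:
Op 1: add NA@8 -> ring=[8:NA]
Op 2: route key 46: none >= 46, wrap to smallest pos 8 -> NA
Op 3: add NB@20 -> ring=[8:NA,20:NB]
Op 4: add NC@51 -> ring=[8:NA,20:NB,51:NC]
Op 5: remove NA -> ring=[20:NB,51:NC]
Op 6: add ND@38 -> ring=[20:NB,38:ND,51:NC]
Op 7: add NE@76 -> ring=[20:NB,38:ND,51:NC,76:NE]
Op 8: route key 24: smallest pos >= 24 is 38 -> ND
Op 9: add NF@72 -> ring=[20:NB,38:ND,51:NC,72:NF,76:NE]
Op 10: add NG@3 -> ring=[3:NG,20:NB,38:ND,51:NC,72:NF,76:NE]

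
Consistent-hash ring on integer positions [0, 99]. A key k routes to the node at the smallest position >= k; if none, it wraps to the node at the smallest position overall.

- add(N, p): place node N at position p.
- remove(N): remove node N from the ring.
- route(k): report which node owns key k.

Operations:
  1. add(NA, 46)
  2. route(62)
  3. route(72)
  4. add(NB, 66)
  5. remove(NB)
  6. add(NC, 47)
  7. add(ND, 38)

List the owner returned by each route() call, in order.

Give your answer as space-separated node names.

Answer: NA NA

Derivation:
Op 1: add NA@46 -> ring=[46:NA]
Op 2: route key 62: none >= 62, wrap to smallest pos 46 -> NA
Op 3: route key 72: none >= 72, wrap to smallest pos 46 -> NA
Op 4: add NB@66 -> ring=[46:NA,66:NB]
Op 5: remove NB -> ring=[46:NA]
Op 6: add NC@47 -> ring=[46:NA,47:NC]
Op 7: add ND@38 -> ring=[38:ND,46:NA,47:NC]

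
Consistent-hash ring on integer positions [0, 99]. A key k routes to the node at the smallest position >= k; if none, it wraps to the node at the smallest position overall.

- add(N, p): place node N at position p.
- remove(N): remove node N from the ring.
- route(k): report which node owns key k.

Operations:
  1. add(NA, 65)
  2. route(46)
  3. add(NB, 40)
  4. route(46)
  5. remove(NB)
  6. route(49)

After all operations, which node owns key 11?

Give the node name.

Op 1: add NA@65 -> ring=[65:NA]
Op 2: route key 46: smallest pos >= 46 is 65 -> NA
Op 3: add NB@40 -> ring=[40:NB,65:NA]
Op 4: route key 46: smallest pos >= 46 is 65 -> NA
Op 5: remove NB -> ring=[65:NA]
Op 6: route key 49: smallest pos >= 49 is 65 -> NA
Final route key 11: smallest pos >= 11 is 65 -> NA

Answer: NA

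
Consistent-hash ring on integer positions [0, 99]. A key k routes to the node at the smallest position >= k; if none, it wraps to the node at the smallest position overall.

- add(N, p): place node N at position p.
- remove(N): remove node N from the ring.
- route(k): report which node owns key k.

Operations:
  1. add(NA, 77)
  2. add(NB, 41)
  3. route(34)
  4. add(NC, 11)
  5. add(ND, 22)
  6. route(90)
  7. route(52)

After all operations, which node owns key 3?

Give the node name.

Op 1: add NA@77 -> ring=[77:NA]
Op 2: add NB@41 -> ring=[41:NB,77:NA]
Op 3: route key 34: smallest pos >= 34 is 41 -> NB
Op 4: add NC@11 -> ring=[11:NC,41:NB,77:NA]
Op 5: add ND@22 -> ring=[11:NC,22:ND,41:NB,77:NA]
Op 6: route key 90: none >= 90, wrap to smallest pos 11 -> NC
Op 7: route key 52: smallest pos >= 52 is 77 -> NA
Final route key 3: smallest pos >= 3 is 11 -> NC

Answer: NC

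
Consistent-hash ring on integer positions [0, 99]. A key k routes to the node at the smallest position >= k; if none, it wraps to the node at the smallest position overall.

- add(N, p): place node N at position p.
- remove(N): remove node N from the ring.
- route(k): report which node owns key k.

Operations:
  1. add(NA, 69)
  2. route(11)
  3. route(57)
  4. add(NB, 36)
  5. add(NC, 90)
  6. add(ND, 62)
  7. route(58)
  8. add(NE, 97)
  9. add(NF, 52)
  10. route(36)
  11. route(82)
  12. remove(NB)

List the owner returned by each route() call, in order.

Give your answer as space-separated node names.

Answer: NA NA ND NB NC

Derivation:
Op 1: add NA@69 -> ring=[69:NA]
Op 2: route key 11: smallest pos >= 11 is 69 -> NA
Op 3: route key 57: smallest pos >= 57 is 69 -> NA
Op 4: add NB@36 -> ring=[36:NB,69:NA]
Op 5: add NC@90 -> ring=[36:NB,69:NA,90:NC]
Op 6: add ND@62 -> ring=[36:NB,62:ND,69:NA,90:NC]
Op 7: route key 58: smallest pos >= 58 is 62 -> ND
Op 8: add NE@97 -> ring=[36:NB,62:ND,69:NA,90:NC,97:NE]
Op 9: add NF@52 -> ring=[36:NB,52:NF,62:ND,69:NA,90:NC,97:NE]
Op 10: route key 36: smallest pos >= 36 is 36 -> NB
Op 11: route key 82: smallest pos >= 82 is 90 -> NC
Op 12: remove NB -> ring=[52:NF,62:ND,69:NA,90:NC,97:NE]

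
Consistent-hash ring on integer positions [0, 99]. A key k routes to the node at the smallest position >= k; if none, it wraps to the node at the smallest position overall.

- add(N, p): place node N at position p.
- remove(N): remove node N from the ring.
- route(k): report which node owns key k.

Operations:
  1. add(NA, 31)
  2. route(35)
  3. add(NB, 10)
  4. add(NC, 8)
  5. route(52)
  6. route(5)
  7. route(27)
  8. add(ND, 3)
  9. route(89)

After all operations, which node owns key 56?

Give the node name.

Op 1: add NA@31 -> ring=[31:NA]
Op 2: route key 35: none >= 35, wrap to smallest pos 31 -> NA
Op 3: add NB@10 -> ring=[10:NB,31:NA]
Op 4: add NC@8 -> ring=[8:NC,10:NB,31:NA]
Op 5: route key 52: none >= 52, wrap to smallest pos 8 -> NC
Op 6: route key 5: smallest pos >= 5 is 8 -> NC
Op 7: route key 27: smallest pos >= 27 is 31 -> NA
Op 8: add ND@3 -> ring=[3:ND,8:NC,10:NB,31:NA]
Op 9: route key 89: none >= 89, wrap to smallest pos 3 -> ND
Final route key 56: none >= 56, wrap to smallest pos 3 -> ND

Answer: ND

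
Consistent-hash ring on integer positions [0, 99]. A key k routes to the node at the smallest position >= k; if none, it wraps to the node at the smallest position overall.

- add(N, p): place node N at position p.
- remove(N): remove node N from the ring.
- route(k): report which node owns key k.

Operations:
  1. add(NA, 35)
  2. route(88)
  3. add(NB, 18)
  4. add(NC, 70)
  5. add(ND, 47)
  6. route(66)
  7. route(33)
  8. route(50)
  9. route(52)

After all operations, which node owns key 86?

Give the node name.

Op 1: add NA@35 -> ring=[35:NA]
Op 2: route key 88: none >= 88, wrap to smallest pos 35 -> NA
Op 3: add NB@18 -> ring=[18:NB,35:NA]
Op 4: add NC@70 -> ring=[18:NB,35:NA,70:NC]
Op 5: add ND@47 -> ring=[18:NB,35:NA,47:ND,70:NC]
Op 6: route key 66: smallest pos >= 66 is 70 -> NC
Op 7: route key 33: smallest pos >= 33 is 35 -> NA
Op 8: route key 50: smallest pos >= 50 is 70 -> NC
Op 9: route key 52: smallest pos >= 52 is 70 -> NC
Final route key 86: none >= 86, wrap to smallest pos 18 -> NB

Answer: NB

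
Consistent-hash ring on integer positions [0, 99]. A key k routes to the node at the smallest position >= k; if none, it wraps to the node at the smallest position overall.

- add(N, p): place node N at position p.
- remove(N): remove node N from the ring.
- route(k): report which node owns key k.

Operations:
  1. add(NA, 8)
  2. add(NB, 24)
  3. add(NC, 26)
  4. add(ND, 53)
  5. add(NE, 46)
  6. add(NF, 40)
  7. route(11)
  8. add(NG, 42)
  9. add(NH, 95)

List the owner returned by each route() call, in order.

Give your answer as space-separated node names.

Op 1: add NA@8 -> ring=[8:NA]
Op 2: add NB@24 -> ring=[8:NA,24:NB]
Op 3: add NC@26 -> ring=[8:NA,24:NB,26:NC]
Op 4: add ND@53 -> ring=[8:NA,24:NB,26:NC,53:ND]
Op 5: add NE@46 -> ring=[8:NA,24:NB,26:NC,46:NE,53:ND]
Op 6: add NF@40 -> ring=[8:NA,24:NB,26:NC,40:NF,46:NE,53:ND]
Op 7: route key 11: smallest pos >= 11 is 24 -> NB
Op 8: add NG@42 -> ring=[8:NA,24:NB,26:NC,40:NF,42:NG,46:NE,53:ND]
Op 9: add NH@95 -> ring=[8:NA,24:NB,26:NC,40:NF,42:NG,46:NE,53:ND,95:NH]

Answer: NB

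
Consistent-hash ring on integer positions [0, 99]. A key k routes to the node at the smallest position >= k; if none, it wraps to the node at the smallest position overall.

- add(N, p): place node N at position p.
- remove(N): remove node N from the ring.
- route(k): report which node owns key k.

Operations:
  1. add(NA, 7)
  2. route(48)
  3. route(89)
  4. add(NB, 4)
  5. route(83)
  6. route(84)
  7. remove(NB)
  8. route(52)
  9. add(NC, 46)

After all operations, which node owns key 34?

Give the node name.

Op 1: add NA@7 -> ring=[7:NA]
Op 2: route key 48: none >= 48, wrap to smallest pos 7 -> NA
Op 3: route key 89: none >= 89, wrap to smallest pos 7 -> NA
Op 4: add NB@4 -> ring=[4:NB,7:NA]
Op 5: route key 83: none >= 83, wrap to smallest pos 4 -> NB
Op 6: route key 84: none >= 84, wrap to smallest pos 4 -> NB
Op 7: remove NB -> ring=[7:NA]
Op 8: route key 52: none >= 52, wrap to smallest pos 7 -> NA
Op 9: add NC@46 -> ring=[7:NA,46:NC]
Final route key 34: smallest pos >= 34 is 46 -> NC

Answer: NC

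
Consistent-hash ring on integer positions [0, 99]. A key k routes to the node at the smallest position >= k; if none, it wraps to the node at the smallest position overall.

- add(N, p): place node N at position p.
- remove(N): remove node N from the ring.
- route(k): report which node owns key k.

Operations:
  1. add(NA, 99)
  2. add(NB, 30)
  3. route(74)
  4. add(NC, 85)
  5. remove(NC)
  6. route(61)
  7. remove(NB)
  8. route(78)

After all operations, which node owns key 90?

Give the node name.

Answer: NA

Derivation:
Op 1: add NA@99 -> ring=[99:NA]
Op 2: add NB@30 -> ring=[30:NB,99:NA]
Op 3: route key 74: smallest pos >= 74 is 99 -> NA
Op 4: add NC@85 -> ring=[30:NB,85:NC,99:NA]
Op 5: remove NC -> ring=[30:NB,99:NA]
Op 6: route key 61: smallest pos >= 61 is 99 -> NA
Op 7: remove NB -> ring=[99:NA]
Op 8: route key 78: smallest pos >= 78 is 99 -> NA
Final route key 90: smallest pos >= 90 is 99 -> NA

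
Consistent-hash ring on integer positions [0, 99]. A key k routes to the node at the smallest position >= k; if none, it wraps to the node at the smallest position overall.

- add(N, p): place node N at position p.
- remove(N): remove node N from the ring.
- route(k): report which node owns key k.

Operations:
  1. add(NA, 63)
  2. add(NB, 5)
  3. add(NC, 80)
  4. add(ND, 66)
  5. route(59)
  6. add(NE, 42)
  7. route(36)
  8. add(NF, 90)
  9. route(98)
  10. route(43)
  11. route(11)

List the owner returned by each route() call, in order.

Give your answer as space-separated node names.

Answer: NA NE NB NA NE

Derivation:
Op 1: add NA@63 -> ring=[63:NA]
Op 2: add NB@5 -> ring=[5:NB,63:NA]
Op 3: add NC@80 -> ring=[5:NB,63:NA,80:NC]
Op 4: add ND@66 -> ring=[5:NB,63:NA,66:ND,80:NC]
Op 5: route key 59: smallest pos >= 59 is 63 -> NA
Op 6: add NE@42 -> ring=[5:NB,42:NE,63:NA,66:ND,80:NC]
Op 7: route key 36: smallest pos >= 36 is 42 -> NE
Op 8: add NF@90 -> ring=[5:NB,42:NE,63:NA,66:ND,80:NC,90:NF]
Op 9: route key 98: none >= 98, wrap to smallest pos 5 -> NB
Op 10: route key 43: smallest pos >= 43 is 63 -> NA
Op 11: route key 11: smallest pos >= 11 is 42 -> NE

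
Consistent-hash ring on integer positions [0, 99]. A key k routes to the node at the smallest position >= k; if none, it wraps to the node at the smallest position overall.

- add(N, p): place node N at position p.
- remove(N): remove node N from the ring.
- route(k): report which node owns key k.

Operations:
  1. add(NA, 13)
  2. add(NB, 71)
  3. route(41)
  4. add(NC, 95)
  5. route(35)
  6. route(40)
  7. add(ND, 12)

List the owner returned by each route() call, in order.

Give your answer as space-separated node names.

Op 1: add NA@13 -> ring=[13:NA]
Op 2: add NB@71 -> ring=[13:NA,71:NB]
Op 3: route key 41: smallest pos >= 41 is 71 -> NB
Op 4: add NC@95 -> ring=[13:NA,71:NB,95:NC]
Op 5: route key 35: smallest pos >= 35 is 71 -> NB
Op 6: route key 40: smallest pos >= 40 is 71 -> NB
Op 7: add ND@12 -> ring=[12:ND,13:NA,71:NB,95:NC]

Answer: NB NB NB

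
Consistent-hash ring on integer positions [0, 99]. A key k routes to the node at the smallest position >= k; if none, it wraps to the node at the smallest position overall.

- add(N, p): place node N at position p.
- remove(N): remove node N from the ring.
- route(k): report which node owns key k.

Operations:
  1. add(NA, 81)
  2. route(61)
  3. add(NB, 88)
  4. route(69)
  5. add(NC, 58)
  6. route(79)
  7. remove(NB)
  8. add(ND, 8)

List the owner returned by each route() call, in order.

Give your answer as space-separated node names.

Op 1: add NA@81 -> ring=[81:NA]
Op 2: route key 61: smallest pos >= 61 is 81 -> NA
Op 3: add NB@88 -> ring=[81:NA,88:NB]
Op 4: route key 69: smallest pos >= 69 is 81 -> NA
Op 5: add NC@58 -> ring=[58:NC,81:NA,88:NB]
Op 6: route key 79: smallest pos >= 79 is 81 -> NA
Op 7: remove NB -> ring=[58:NC,81:NA]
Op 8: add ND@8 -> ring=[8:ND,58:NC,81:NA]

Answer: NA NA NA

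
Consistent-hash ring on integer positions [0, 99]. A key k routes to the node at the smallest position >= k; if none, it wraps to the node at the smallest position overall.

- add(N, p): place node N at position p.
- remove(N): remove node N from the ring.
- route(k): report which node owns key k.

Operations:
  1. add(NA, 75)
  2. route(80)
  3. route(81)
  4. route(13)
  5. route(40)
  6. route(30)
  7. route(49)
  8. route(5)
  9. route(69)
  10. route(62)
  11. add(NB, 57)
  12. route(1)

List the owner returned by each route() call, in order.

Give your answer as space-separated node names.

Answer: NA NA NA NA NA NA NA NA NA NB

Derivation:
Op 1: add NA@75 -> ring=[75:NA]
Op 2: route key 80: none >= 80, wrap to smallest pos 75 -> NA
Op 3: route key 81: none >= 81, wrap to smallest pos 75 -> NA
Op 4: route key 13: smallest pos >= 13 is 75 -> NA
Op 5: route key 40: smallest pos >= 40 is 75 -> NA
Op 6: route key 30: smallest pos >= 30 is 75 -> NA
Op 7: route key 49: smallest pos >= 49 is 75 -> NA
Op 8: route key 5: smallest pos >= 5 is 75 -> NA
Op 9: route key 69: smallest pos >= 69 is 75 -> NA
Op 10: route key 62: smallest pos >= 62 is 75 -> NA
Op 11: add NB@57 -> ring=[57:NB,75:NA]
Op 12: route key 1: smallest pos >= 1 is 57 -> NB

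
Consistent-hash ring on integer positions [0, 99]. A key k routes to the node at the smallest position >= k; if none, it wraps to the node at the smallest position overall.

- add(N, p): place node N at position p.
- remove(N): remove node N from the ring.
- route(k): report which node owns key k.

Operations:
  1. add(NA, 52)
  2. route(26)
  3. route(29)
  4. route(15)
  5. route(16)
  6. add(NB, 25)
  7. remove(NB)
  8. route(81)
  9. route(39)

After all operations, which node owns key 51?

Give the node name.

Answer: NA

Derivation:
Op 1: add NA@52 -> ring=[52:NA]
Op 2: route key 26: smallest pos >= 26 is 52 -> NA
Op 3: route key 29: smallest pos >= 29 is 52 -> NA
Op 4: route key 15: smallest pos >= 15 is 52 -> NA
Op 5: route key 16: smallest pos >= 16 is 52 -> NA
Op 6: add NB@25 -> ring=[25:NB,52:NA]
Op 7: remove NB -> ring=[52:NA]
Op 8: route key 81: none >= 81, wrap to smallest pos 52 -> NA
Op 9: route key 39: smallest pos >= 39 is 52 -> NA
Final route key 51: smallest pos >= 51 is 52 -> NA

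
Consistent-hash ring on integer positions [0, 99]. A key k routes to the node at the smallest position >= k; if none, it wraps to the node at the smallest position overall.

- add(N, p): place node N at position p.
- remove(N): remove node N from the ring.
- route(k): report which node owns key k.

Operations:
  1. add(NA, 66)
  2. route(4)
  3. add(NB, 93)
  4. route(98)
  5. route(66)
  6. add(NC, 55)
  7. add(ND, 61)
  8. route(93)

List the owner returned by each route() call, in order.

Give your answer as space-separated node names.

Op 1: add NA@66 -> ring=[66:NA]
Op 2: route key 4: smallest pos >= 4 is 66 -> NA
Op 3: add NB@93 -> ring=[66:NA,93:NB]
Op 4: route key 98: none >= 98, wrap to smallest pos 66 -> NA
Op 5: route key 66: smallest pos >= 66 is 66 -> NA
Op 6: add NC@55 -> ring=[55:NC,66:NA,93:NB]
Op 7: add ND@61 -> ring=[55:NC,61:ND,66:NA,93:NB]
Op 8: route key 93: smallest pos >= 93 is 93 -> NB

Answer: NA NA NA NB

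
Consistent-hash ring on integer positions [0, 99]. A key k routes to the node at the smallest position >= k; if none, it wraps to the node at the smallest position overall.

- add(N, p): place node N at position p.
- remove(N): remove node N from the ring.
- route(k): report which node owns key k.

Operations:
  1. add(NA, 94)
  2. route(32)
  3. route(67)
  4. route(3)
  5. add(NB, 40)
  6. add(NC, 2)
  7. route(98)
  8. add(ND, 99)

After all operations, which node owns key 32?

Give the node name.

Op 1: add NA@94 -> ring=[94:NA]
Op 2: route key 32: smallest pos >= 32 is 94 -> NA
Op 3: route key 67: smallest pos >= 67 is 94 -> NA
Op 4: route key 3: smallest pos >= 3 is 94 -> NA
Op 5: add NB@40 -> ring=[40:NB,94:NA]
Op 6: add NC@2 -> ring=[2:NC,40:NB,94:NA]
Op 7: route key 98: none >= 98, wrap to smallest pos 2 -> NC
Op 8: add ND@99 -> ring=[2:NC,40:NB,94:NA,99:ND]
Final route key 32: smallest pos >= 32 is 40 -> NB

Answer: NB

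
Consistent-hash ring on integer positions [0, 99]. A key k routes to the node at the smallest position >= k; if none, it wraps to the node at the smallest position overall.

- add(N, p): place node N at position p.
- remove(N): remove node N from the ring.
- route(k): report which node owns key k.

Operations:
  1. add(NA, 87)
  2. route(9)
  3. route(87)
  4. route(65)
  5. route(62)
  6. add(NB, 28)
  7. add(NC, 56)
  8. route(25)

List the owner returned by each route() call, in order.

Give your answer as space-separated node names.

Op 1: add NA@87 -> ring=[87:NA]
Op 2: route key 9: smallest pos >= 9 is 87 -> NA
Op 3: route key 87: smallest pos >= 87 is 87 -> NA
Op 4: route key 65: smallest pos >= 65 is 87 -> NA
Op 5: route key 62: smallest pos >= 62 is 87 -> NA
Op 6: add NB@28 -> ring=[28:NB,87:NA]
Op 7: add NC@56 -> ring=[28:NB,56:NC,87:NA]
Op 8: route key 25: smallest pos >= 25 is 28 -> NB

Answer: NA NA NA NA NB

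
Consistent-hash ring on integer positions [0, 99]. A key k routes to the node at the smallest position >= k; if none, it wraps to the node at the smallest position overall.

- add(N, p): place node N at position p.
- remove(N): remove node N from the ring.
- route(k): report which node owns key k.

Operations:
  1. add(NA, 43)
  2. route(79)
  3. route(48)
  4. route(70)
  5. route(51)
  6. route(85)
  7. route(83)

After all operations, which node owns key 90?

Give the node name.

Answer: NA

Derivation:
Op 1: add NA@43 -> ring=[43:NA]
Op 2: route key 79: none >= 79, wrap to smallest pos 43 -> NA
Op 3: route key 48: none >= 48, wrap to smallest pos 43 -> NA
Op 4: route key 70: none >= 70, wrap to smallest pos 43 -> NA
Op 5: route key 51: none >= 51, wrap to smallest pos 43 -> NA
Op 6: route key 85: none >= 85, wrap to smallest pos 43 -> NA
Op 7: route key 83: none >= 83, wrap to smallest pos 43 -> NA
Final route key 90: none >= 90, wrap to smallest pos 43 -> NA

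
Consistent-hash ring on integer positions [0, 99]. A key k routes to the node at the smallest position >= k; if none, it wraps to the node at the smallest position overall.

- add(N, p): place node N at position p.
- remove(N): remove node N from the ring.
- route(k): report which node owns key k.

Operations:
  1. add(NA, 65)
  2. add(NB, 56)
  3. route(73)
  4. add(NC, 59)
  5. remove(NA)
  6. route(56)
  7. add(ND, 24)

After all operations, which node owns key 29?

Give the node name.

Op 1: add NA@65 -> ring=[65:NA]
Op 2: add NB@56 -> ring=[56:NB,65:NA]
Op 3: route key 73: none >= 73, wrap to smallest pos 56 -> NB
Op 4: add NC@59 -> ring=[56:NB,59:NC,65:NA]
Op 5: remove NA -> ring=[56:NB,59:NC]
Op 6: route key 56: smallest pos >= 56 is 56 -> NB
Op 7: add ND@24 -> ring=[24:ND,56:NB,59:NC]
Final route key 29: smallest pos >= 29 is 56 -> NB

Answer: NB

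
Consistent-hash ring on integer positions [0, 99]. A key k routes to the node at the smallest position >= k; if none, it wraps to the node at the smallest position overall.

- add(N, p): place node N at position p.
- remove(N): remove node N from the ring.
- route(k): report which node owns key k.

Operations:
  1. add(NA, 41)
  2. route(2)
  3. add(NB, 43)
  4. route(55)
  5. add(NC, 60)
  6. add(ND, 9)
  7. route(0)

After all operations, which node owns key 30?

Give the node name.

Op 1: add NA@41 -> ring=[41:NA]
Op 2: route key 2: smallest pos >= 2 is 41 -> NA
Op 3: add NB@43 -> ring=[41:NA,43:NB]
Op 4: route key 55: none >= 55, wrap to smallest pos 41 -> NA
Op 5: add NC@60 -> ring=[41:NA,43:NB,60:NC]
Op 6: add ND@9 -> ring=[9:ND,41:NA,43:NB,60:NC]
Op 7: route key 0: smallest pos >= 0 is 9 -> ND
Final route key 30: smallest pos >= 30 is 41 -> NA

Answer: NA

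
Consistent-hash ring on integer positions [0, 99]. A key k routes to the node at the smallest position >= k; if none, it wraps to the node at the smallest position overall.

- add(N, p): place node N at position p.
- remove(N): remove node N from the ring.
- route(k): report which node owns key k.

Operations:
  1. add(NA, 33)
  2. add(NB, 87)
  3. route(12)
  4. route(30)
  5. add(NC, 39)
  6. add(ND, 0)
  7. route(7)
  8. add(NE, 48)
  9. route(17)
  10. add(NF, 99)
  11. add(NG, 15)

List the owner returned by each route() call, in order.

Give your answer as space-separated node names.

Op 1: add NA@33 -> ring=[33:NA]
Op 2: add NB@87 -> ring=[33:NA,87:NB]
Op 3: route key 12: smallest pos >= 12 is 33 -> NA
Op 4: route key 30: smallest pos >= 30 is 33 -> NA
Op 5: add NC@39 -> ring=[33:NA,39:NC,87:NB]
Op 6: add ND@0 -> ring=[0:ND,33:NA,39:NC,87:NB]
Op 7: route key 7: smallest pos >= 7 is 33 -> NA
Op 8: add NE@48 -> ring=[0:ND,33:NA,39:NC,48:NE,87:NB]
Op 9: route key 17: smallest pos >= 17 is 33 -> NA
Op 10: add NF@99 -> ring=[0:ND,33:NA,39:NC,48:NE,87:NB,99:NF]
Op 11: add NG@15 -> ring=[0:ND,15:NG,33:NA,39:NC,48:NE,87:NB,99:NF]

Answer: NA NA NA NA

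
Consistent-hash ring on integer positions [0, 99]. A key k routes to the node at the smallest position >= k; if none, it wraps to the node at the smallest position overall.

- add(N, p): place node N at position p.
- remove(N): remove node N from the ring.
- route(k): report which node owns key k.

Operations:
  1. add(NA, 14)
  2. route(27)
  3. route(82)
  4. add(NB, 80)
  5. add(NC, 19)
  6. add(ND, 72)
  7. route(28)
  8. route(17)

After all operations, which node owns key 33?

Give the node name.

Op 1: add NA@14 -> ring=[14:NA]
Op 2: route key 27: none >= 27, wrap to smallest pos 14 -> NA
Op 3: route key 82: none >= 82, wrap to smallest pos 14 -> NA
Op 4: add NB@80 -> ring=[14:NA,80:NB]
Op 5: add NC@19 -> ring=[14:NA,19:NC,80:NB]
Op 6: add ND@72 -> ring=[14:NA,19:NC,72:ND,80:NB]
Op 7: route key 28: smallest pos >= 28 is 72 -> ND
Op 8: route key 17: smallest pos >= 17 is 19 -> NC
Final route key 33: smallest pos >= 33 is 72 -> ND

Answer: ND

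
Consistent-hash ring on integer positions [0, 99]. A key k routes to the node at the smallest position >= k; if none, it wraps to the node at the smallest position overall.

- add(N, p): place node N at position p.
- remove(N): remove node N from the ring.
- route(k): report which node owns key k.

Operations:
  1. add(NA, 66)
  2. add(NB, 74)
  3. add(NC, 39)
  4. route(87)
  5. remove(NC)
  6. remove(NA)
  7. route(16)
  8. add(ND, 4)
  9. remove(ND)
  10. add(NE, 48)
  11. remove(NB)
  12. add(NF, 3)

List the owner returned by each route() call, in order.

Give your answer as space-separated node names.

Op 1: add NA@66 -> ring=[66:NA]
Op 2: add NB@74 -> ring=[66:NA,74:NB]
Op 3: add NC@39 -> ring=[39:NC,66:NA,74:NB]
Op 4: route key 87: none >= 87, wrap to smallest pos 39 -> NC
Op 5: remove NC -> ring=[66:NA,74:NB]
Op 6: remove NA -> ring=[74:NB]
Op 7: route key 16: smallest pos >= 16 is 74 -> NB
Op 8: add ND@4 -> ring=[4:ND,74:NB]
Op 9: remove ND -> ring=[74:NB]
Op 10: add NE@48 -> ring=[48:NE,74:NB]
Op 11: remove NB -> ring=[48:NE]
Op 12: add NF@3 -> ring=[3:NF,48:NE]

Answer: NC NB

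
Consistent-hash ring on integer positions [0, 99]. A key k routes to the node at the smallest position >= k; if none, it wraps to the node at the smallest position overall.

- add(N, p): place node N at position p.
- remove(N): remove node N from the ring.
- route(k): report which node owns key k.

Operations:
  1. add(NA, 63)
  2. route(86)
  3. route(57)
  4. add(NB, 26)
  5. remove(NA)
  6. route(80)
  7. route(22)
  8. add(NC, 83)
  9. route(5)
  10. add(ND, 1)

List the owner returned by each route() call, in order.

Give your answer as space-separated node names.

Answer: NA NA NB NB NB

Derivation:
Op 1: add NA@63 -> ring=[63:NA]
Op 2: route key 86: none >= 86, wrap to smallest pos 63 -> NA
Op 3: route key 57: smallest pos >= 57 is 63 -> NA
Op 4: add NB@26 -> ring=[26:NB,63:NA]
Op 5: remove NA -> ring=[26:NB]
Op 6: route key 80: none >= 80, wrap to smallest pos 26 -> NB
Op 7: route key 22: smallest pos >= 22 is 26 -> NB
Op 8: add NC@83 -> ring=[26:NB,83:NC]
Op 9: route key 5: smallest pos >= 5 is 26 -> NB
Op 10: add ND@1 -> ring=[1:ND,26:NB,83:NC]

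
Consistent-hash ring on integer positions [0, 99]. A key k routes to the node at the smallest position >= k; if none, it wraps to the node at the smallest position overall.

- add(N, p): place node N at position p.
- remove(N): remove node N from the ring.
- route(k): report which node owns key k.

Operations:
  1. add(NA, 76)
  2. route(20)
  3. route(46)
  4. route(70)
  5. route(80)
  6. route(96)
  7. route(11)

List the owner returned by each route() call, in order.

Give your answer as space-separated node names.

Op 1: add NA@76 -> ring=[76:NA]
Op 2: route key 20: smallest pos >= 20 is 76 -> NA
Op 3: route key 46: smallest pos >= 46 is 76 -> NA
Op 4: route key 70: smallest pos >= 70 is 76 -> NA
Op 5: route key 80: none >= 80, wrap to smallest pos 76 -> NA
Op 6: route key 96: none >= 96, wrap to smallest pos 76 -> NA
Op 7: route key 11: smallest pos >= 11 is 76 -> NA

Answer: NA NA NA NA NA NA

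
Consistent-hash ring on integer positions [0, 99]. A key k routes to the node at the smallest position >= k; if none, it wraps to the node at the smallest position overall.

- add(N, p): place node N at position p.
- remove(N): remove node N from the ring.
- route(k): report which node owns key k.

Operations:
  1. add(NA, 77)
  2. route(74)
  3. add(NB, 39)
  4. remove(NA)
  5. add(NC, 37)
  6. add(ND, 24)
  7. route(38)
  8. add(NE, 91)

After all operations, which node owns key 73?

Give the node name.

Answer: NE

Derivation:
Op 1: add NA@77 -> ring=[77:NA]
Op 2: route key 74: smallest pos >= 74 is 77 -> NA
Op 3: add NB@39 -> ring=[39:NB,77:NA]
Op 4: remove NA -> ring=[39:NB]
Op 5: add NC@37 -> ring=[37:NC,39:NB]
Op 6: add ND@24 -> ring=[24:ND,37:NC,39:NB]
Op 7: route key 38: smallest pos >= 38 is 39 -> NB
Op 8: add NE@91 -> ring=[24:ND,37:NC,39:NB,91:NE]
Final route key 73: smallest pos >= 73 is 91 -> NE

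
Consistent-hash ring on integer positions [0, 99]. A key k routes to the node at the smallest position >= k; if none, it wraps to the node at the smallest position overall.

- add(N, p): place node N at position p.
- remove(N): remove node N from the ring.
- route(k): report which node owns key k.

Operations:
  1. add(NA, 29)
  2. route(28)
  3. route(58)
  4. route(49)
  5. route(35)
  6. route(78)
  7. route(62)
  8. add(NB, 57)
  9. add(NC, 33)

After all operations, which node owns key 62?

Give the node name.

Op 1: add NA@29 -> ring=[29:NA]
Op 2: route key 28: smallest pos >= 28 is 29 -> NA
Op 3: route key 58: none >= 58, wrap to smallest pos 29 -> NA
Op 4: route key 49: none >= 49, wrap to smallest pos 29 -> NA
Op 5: route key 35: none >= 35, wrap to smallest pos 29 -> NA
Op 6: route key 78: none >= 78, wrap to smallest pos 29 -> NA
Op 7: route key 62: none >= 62, wrap to smallest pos 29 -> NA
Op 8: add NB@57 -> ring=[29:NA,57:NB]
Op 9: add NC@33 -> ring=[29:NA,33:NC,57:NB]
Final route key 62: none >= 62, wrap to smallest pos 29 -> NA

Answer: NA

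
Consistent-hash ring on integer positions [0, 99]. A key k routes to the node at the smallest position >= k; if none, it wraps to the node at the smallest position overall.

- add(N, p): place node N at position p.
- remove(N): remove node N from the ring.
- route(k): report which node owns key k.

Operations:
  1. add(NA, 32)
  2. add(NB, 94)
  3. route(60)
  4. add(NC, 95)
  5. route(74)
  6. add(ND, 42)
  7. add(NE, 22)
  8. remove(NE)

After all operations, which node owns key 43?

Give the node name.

Answer: NB

Derivation:
Op 1: add NA@32 -> ring=[32:NA]
Op 2: add NB@94 -> ring=[32:NA,94:NB]
Op 3: route key 60: smallest pos >= 60 is 94 -> NB
Op 4: add NC@95 -> ring=[32:NA,94:NB,95:NC]
Op 5: route key 74: smallest pos >= 74 is 94 -> NB
Op 6: add ND@42 -> ring=[32:NA,42:ND,94:NB,95:NC]
Op 7: add NE@22 -> ring=[22:NE,32:NA,42:ND,94:NB,95:NC]
Op 8: remove NE -> ring=[32:NA,42:ND,94:NB,95:NC]
Final route key 43: smallest pos >= 43 is 94 -> NB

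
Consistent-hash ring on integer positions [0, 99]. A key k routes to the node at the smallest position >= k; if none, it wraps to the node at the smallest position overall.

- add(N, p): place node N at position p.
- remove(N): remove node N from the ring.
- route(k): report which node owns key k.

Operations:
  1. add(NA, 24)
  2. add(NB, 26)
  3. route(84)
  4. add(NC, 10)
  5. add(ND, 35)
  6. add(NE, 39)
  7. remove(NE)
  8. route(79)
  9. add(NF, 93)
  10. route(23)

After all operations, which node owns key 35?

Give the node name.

Op 1: add NA@24 -> ring=[24:NA]
Op 2: add NB@26 -> ring=[24:NA,26:NB]
Op 3: route key 84: none >= 84, wrap to smallest pos 24 -> NA
Op 4: add NC@10 -> ring=[10:NC,24:NA,26:NB]
Op 5: add ND@35 -> ring=[10:NC,24:NA,26:NB,35:ND]
Op 6: add NE@39 -> ring=[10:NC,24:NA,26:NB,35:ND,39:NE]
Op 7: remove NE -> ring=[10:NC,24:NA,26:NB,35:ND]
Op 8: route key 79: none >= 79, wrap to smallest pos 10 -> NC
Op 9: add NF@93 -> ring=[10:NC,24:NA,26:NB,35:ND,93:NF]
Op 10: route key 23: smallest pos >= 23 is 24 -> NA
Final route key 35: smallest pos >= 35 is 35 -> ND

Answer: ND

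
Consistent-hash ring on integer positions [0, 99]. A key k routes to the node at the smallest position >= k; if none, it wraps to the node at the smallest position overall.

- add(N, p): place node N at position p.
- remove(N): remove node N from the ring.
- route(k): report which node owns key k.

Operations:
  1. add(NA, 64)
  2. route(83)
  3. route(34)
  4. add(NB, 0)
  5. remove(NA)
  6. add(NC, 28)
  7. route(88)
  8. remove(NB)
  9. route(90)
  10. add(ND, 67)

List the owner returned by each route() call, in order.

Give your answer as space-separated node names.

Op 1: add NA@64 -> ring=[64:NA]
Op 2: route key 83: none >= 83, wrap to smallest pos 64 -> NA
Op 3: route key 34: smallest pos >= 34 is 64 -> NA
Op 4: add NB@0 -> ring=[0:NB,64:NA]
Op 5: remove NA -> ring=[0:NB]
Op 6: add NC@28 -> ring=[0:NB,28:NC]
Op 7: route key 88: none >= 88, wrap to smallest pos 0 -> NB
Op 8: remove NB -> ring=[28:NC]
Op 9: route key 90: none >= 90, wrap to smallest pos 28 -> NC
Op 10: add ND@67 -> ring=[28:NC,67:ND]

Answer: NA NA NB NC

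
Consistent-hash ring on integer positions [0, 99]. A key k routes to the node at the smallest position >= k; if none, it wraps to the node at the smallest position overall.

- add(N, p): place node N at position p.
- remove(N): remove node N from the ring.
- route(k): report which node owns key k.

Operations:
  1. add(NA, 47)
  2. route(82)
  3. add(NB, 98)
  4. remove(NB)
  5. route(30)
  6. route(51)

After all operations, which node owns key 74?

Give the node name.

Answer: NA

Derivation:
Op 1: add NA@47 -> ring=[47:NA]
Op 2: route key 82: none >= 82, wrap to smallest pos 47 -> NA
Op 3: add NB@98 -> ring=[47:NA,98:NB]
Op 4: remove NB -> ring=[47:NA]
Op 5: route key 30: smallest pos >= 30 is 47 -> NA
Op 6: route key 51: none >= 51, wrap to smallest pos 47 -> NA
Final route key 74: none >= 74, wrap to smallest pos 47 -> NA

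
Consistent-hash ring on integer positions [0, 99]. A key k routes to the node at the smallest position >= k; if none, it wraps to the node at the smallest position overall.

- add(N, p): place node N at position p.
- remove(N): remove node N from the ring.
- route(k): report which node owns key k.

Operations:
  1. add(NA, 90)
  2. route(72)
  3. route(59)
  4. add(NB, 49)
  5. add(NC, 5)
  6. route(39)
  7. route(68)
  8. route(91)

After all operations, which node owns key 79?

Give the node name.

Answer: NA

Derivation:
Op 1: add NA@90 -> ring=[90:NA]
Op 2: route key 72: smallest pos >= 72 is 90 -> NA
Op 3: route key 59: smallest pos >= 59 is 90 -> NA
Op 4: add NB@49 -> ring=[49:NB,90:NA]
Op 5: add NC@5 -> ring=[5:NC,49:NB,90:NA]
Op 6: route key 39: smallest pos >= 39 is 49 -> NB
Op 7: route key 68: smallest pos >= 68 is 90 -> NA
Op 8: route key 91: none >= 91, wrap to smallest pos 5 -> NC
Final route key 79: smallest pos >= 79 is 90 -> NA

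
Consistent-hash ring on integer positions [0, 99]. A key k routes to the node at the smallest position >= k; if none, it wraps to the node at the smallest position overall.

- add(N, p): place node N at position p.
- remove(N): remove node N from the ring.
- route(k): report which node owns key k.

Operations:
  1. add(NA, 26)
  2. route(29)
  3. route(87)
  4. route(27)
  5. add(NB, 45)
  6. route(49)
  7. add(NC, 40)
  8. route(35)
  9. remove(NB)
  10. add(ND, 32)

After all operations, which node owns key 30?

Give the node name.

Answer: ND

Derivation:
Op 1: add NA@26 -> ring=[26:NA]
Op 2: route key 29: none >= 29, wrap to smallest pos 26 -> NA
Op 3: route key 87: none >= 87, wrap to smallest pos 26 -> NA
Op 4: route key 27: none >= 27, wrap to smallest pos 26 -> NA
Op 5: add NB@45 -> ring=[26:NA,45:NB]
Op 6: route key 49: none >= 49, wrap to smallest pos 26 -> NA
Op 7: add NC@40 -> ring=[26:NA,40:NC,45:NB]
Op 8: route key 35: smallest pos >= 35 is 40 -> NC
Op 9: remove NB -> ring=[26:NA,40:NC]
Op 10: add ND@32 -> ring=[26:NA,32:ND,40:NC]
Final route key 30: smallest pos >= 30 is 32 -> ND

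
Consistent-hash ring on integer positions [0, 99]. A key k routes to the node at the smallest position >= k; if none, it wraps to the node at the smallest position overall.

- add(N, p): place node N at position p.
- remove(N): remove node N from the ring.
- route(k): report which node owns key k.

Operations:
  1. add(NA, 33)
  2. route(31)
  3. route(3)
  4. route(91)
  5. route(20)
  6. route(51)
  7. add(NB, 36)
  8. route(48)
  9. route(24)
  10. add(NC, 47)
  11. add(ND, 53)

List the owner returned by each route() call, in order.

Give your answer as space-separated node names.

Answer: NA NA NA NA NA NA NA

Derivation:
Op 1: add NA@33 -> ring=[33:NA]
Op 2: route key 31: smallest pos >= 31 is 33 -> NA
Op 3: route key 3: smallest pos >= 3 is 33 -> NA
Op 4: route key 91: none >= 91, wrap to smallest pos 33 -> NA
Op 5: route key 20: smallest pos >= 20 is 33 -> NA
Op 6: route key 51: none >= 51, wrap to smallest pos 33 -> NA
Op 7: add NB@36 -> ring=[33:NA,36:NB]
Op 8: route key 48: none >= 48, wrap to smallest pos 33 -> NA
Op 9: route key 24: smallest pos >= 24 is 33 -> NA
Op 10: add NC@47 -> ring=[33:NA,36:NB,47:NC]
Op 11: add ND@53 -> ring=[33:NA,36:NB,47:NC,53:ND]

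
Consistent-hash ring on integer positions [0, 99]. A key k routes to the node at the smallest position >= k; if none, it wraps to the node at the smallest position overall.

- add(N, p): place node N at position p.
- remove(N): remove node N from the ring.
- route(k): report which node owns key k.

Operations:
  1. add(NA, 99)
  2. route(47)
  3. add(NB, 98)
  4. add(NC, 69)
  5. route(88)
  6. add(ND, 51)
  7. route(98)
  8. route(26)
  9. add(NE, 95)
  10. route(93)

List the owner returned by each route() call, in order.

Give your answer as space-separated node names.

Op 1: add NA@99 -> ring=[99:NA]
Op 2: route key 47: smallest pos >= 47 is 99 -> NA
Op 3: add NB@98 -> ring=[98:NB,99:NA]
Op 4: add NC@69 -> ring=[69:NC,98:NB,99:NA]
Op 5: route key 88: smallest pos >= 88 is 98 -> NB
Op 6: add ND@51 -> ring=[51:ND,69:NC,98:NB,99:NA]
Op 7: route key 98: smallest pos >= 98 is 98 -> NB
Op 8: route key 26: smallest pos >= 26 is 51 -> ND
Op 9: add NE@95 -> ring=[51:ND,69:NC,95:NE,98:NB,99:NA]
Op 10: route key 93: smallest pos >= 93 is 95 -> NE

Answer: NA NB NB ND NE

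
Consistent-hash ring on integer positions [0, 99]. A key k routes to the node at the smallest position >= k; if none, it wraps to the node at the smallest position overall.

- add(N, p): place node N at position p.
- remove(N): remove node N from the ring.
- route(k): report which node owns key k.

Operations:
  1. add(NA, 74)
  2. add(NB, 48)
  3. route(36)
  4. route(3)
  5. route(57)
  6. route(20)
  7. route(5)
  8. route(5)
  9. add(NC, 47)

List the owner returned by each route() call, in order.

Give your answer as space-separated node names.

Answer: NB NB NA NB NB NB

Derivation:
Op 1: add NA@74 -> ring=[74:NA]
Op 2: add NB@48 -> ring=[48:NB,74:NA]
Op 3: route key 36: smallest pos >= 36 is 48 -> NB
Op 4: route key 3: smallest pos >= 3 is 48 -> NB
Op 5: route key 57: smallest pos >= 57 is 74 -> NA
Op 6: route key 20: smallest pos >= 20 is 48 -> NB
Op 7: route key 5: smallest pos >= 5 is 48 -> NB
Op 8: route key 5: smallest pos >= 5 is 48 -> NB
Op 9: add NC@47 -> ring=[47:NC,48:NB,74:NA]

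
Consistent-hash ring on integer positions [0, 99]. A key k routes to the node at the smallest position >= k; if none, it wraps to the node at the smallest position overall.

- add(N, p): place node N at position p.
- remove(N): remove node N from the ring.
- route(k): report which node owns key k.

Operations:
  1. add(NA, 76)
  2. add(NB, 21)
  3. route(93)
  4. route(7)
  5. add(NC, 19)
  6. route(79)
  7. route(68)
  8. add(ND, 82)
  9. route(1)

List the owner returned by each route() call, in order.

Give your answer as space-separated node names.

Answer: NB NB NC NA NC

Derivation:
Op 1: add NA@76 -> ring=[76:NA]
Op 2: add NB@21 -> ring=[21:NB,76:NA]
Op 3: route key 93: none >= 93, wrap to smallest pos 21 -> NB
Op 4: route key 7: smallest pos >= 7 is 21 -> NB
Op 5: add NC@19 -> ring=[19:NC,21:NB,76:NA]
Op 6: route key 79: none >= 79, wrap to smallest pos 19 -> NC
Op 7: route key 68: smallest pos >= 68 is 76 -> NA
Op 8: add ND@82 -> ring=[19:NC,21:NB,76:NA,82:ND]
Op 9: route key 1: smallest pos >= 1 is 19 -> NC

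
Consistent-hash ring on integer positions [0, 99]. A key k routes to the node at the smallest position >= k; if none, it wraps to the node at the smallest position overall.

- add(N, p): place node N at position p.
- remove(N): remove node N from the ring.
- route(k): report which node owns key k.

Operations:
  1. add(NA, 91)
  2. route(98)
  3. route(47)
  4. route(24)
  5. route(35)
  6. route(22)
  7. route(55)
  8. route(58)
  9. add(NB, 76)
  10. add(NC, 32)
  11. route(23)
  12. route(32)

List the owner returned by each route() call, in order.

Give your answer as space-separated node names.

Answer: NA NA NA NA NA NA NA NC NC

Derivation:
Op 1: add NA@91 -> ring=[91:NA]
Op 2: route key 98: none >= 98, wrap to smallest pos 91 -> NA
Op 3: route key 47: smallest pos >= 47 is 91 -> NA
Op 4: route key 24: smallest pos >= 24 is 91 -> NA
Op 5: route key 35: smallest pos >= 35 is 91 -> NA
Op 6: route key 22: smallest pos >= 22 is 91 -> NA
Op 7: route key 55: smallest pos >= 55 is 91 -> NA
Op 8: route key 58: smallest pos >= 58 is 91 -> NA
Op 9: add NB@76 -> ring=[76:NB,91:NA]
Op 10: add NC@32 -> ring=[32:NC,76:NB,91:NA]
Op 11: route key 23: smallest pos >= 23 is 32 -> NC
Op 12: route key 32: smallest pos >= 32 is 32 -> NC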